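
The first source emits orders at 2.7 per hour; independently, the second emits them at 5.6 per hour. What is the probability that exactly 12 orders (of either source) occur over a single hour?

Independent Poisson processes superpose: combined rate λ = 2.7 + 5.6 = 8.3 per hour.
So μ = 8.3.
P(N = 12) = e^(−8.3) · 8.3^12/12! ≈ 0.0555.

0.0555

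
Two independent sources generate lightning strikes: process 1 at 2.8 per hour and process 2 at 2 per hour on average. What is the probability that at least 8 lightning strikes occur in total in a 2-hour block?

0.7416

Independent Poisson processes superpose: combined rate λ = 2.8 + 2 = 4.8 per hour.
Over the interval, μ = 4.8 × 2 = 9.6 (a 2-hour block = 2 hours).
P(N ≥ 8) = 1 − P(N ≤ 7) ≈ 0.7416.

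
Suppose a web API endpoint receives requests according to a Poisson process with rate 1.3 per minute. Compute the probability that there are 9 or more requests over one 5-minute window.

0.2084

Over the interval, μ = 1.3 × 5 = 6.5 (a 5-minute window = 5 minutes).
P(N ≥ 9) = 1 − P(N ≤ 8) = 1 − Σ_{j=0}^{8} e^(−μ) μ^j/j! ≈ 0.2084.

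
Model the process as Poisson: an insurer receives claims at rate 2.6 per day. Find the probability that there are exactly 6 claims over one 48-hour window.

Over the interval, μ = 2.6 × 2 = 5.2 (a 48-hour window = 2 days).
P(N = 6) = e^(−μ) μ^6/6! = e^(−5.2) · 5.2^6/720 ≈ 0.1515.

0.1515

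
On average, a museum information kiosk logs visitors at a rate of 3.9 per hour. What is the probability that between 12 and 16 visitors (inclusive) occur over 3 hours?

0.4179

Over the interval, μ = 3.9 × 3 = 11.7 (3 hours).
P(12 ≤ N ≤ 16) = Σ_{j=12}^{16} e^(−11.7) · 11.7^j/j! ≈ 0.4179.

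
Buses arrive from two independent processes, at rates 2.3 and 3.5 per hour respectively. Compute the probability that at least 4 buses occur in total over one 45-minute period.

Independent Poisson processes superpose: combined rate λ = 2.3 + 3.5 = 5.8 per hour.
Over the interval, μ = 5.8 × 0.75 = 4.35 (a 45-minute period = 0.75 hours).
P(N ≥ 4) = 1 − P(N ≤ 3) ≈ 0.6318.

0.6318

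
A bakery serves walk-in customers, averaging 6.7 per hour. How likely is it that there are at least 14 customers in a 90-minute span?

Over the interval, μ = 6.7 × 1.5 = 10.05 (a 90-minute span = 1.5 hours).
P(N ≥ 14) = 1 − P(N ≤ 13) = 1 − Σ_{j=0}^{13} e^(−μ) μ^j/j! ≈ 0.1392.

0.1392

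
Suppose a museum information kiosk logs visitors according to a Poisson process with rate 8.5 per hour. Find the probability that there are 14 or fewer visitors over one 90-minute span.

0.7004

Over the interval, μ = 8.5 × 1.5 = 12.75 (a 90-minute span = 1.5 hours).
P(N ≤ 14) = Σ_{j=0}^{14} e^(−μ) μ^j/j! ≈ 0.7004.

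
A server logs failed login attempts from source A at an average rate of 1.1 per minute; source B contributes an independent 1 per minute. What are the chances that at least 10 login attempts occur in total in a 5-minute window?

0.6029

Independent Poisson processes superpose: combined rate λ = 1.1 + 1 = 2.1 per minute.
Over the interval, μ = 2.1 × 5 = 10.5 (a 5-minute window = 5 minutes).
P(N ≥ 10) = 1 − P(N ≤ 9) ≈ 0.6029.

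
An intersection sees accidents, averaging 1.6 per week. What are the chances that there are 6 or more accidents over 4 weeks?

Over the interval, μ = 1.6 × 4 = 6.4 (4 weeks).
P(N ≥ 6) = 1 − P(N ≤ 5) = 1 − Σ_{j=0}^{5} e^(−μ) μ^j/j! ≈ 0.6163.

0.6163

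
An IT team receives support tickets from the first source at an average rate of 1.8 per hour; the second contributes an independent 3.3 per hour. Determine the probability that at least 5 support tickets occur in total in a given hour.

0.5769

Independent Poisson processes superpose: combined rate λ = 1.8 + 3.3 = 5.1 per hour.
So μ = 5.1.
P(N ≥ 5) = 1 − P(N ≤ 4) ≈ 0.5769.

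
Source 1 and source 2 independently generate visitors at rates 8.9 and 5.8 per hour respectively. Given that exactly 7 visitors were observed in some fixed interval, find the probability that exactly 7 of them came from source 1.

0.0298

Given the total, each event is independently from source 1 with probability p = λ_1/(λ_1+λ_2) = 8.9/14.7 ≈ 0.6054.
So K ~ Binomial(7, 8.9/14.7): P(K = 7) = C(7,7) · (8.9/14.7)^7 · (5.8/14.7)^0 ≈ 0.0298.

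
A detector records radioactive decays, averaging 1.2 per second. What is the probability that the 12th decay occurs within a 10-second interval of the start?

0.5384

Over the interval, μ = 1.2 × 10 = 12 (a 10-second interval = 10 seconds).
The 12th arrival falls in the interval iff at least 12 events occur there: P(S_12 ≤ t) = P(N ≥ 12) = 1 − P(N ≤ 11) ≈ 0.5384.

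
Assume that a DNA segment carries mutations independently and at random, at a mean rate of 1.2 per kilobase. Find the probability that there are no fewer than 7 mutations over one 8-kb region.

Over the interval, μ = 1.2 × 8 = 9.6 (an 8-kb region = 8 kilobases).
P(N ≥ 7) = 1 − P(N ≤ 6) = 1 − Σ_{j=0}^{6} e^(−μ) μ^j/j! ≈ 0.8426.

0.8426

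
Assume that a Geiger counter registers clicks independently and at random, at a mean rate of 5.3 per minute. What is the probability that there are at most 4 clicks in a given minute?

0.3895

With mean μ = 5.3 per minute,
P(N ≤ 4) = Σ_{j=0}^{4} e^(−μ) μ^j/j! ≈ 0.3895.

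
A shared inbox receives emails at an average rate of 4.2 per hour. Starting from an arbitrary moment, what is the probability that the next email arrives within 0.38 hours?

Inter-arrival times are exponential with rate λ = 4.2 per hour.
P(T ≤ 0.38) = 1 − e^(−λt) = 1 − e^(−4.2 × 0.38) = 1 − e^(−1.596) ≈ 0.7973.

0.7973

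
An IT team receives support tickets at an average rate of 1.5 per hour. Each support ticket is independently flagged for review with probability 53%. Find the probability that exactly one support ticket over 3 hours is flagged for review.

0.2196

Thinning: the support tickets that are flagged for review themselves form a Poisson process with rate 0.53 × 1.5 = 0.795 per hour.
Over the interval, μ = 0.795 × 3 = 2.385 (3 hours).
P(N = 1) = e^(−2.385) · 2.385^1/1! ≈ 0.2196.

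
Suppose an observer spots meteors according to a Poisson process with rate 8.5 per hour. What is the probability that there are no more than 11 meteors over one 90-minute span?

Over the interval, μ = 8.5 × 1.5 = 12.75 (a 90-minute span = 1.5 hours).
P(N ≤ 11) = Σ_{j=0}^{11} e^(−μ) μ^j/j! ≈ 0.3790.

0.3790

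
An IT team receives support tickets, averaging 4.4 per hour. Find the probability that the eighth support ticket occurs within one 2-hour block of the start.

Over the interval, μ = 4.4 × 2 = 8.8 (a 2-hour block = 2 hours).
The eighth arrival falls in the interval iff at least 8 events occur there: P(S_8 ≤ t) = P(N ≥ 8) = 1 − P(N ≤ 7) ≈ 0.6522.

0.6522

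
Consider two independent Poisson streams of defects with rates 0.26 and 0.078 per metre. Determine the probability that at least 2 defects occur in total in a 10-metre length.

Independent Poisson processes superpose: combined rate λ = 0.26 + 0.078 = 0.338 per metre.
Over the interval, μ = 0.338 × 10 = 3.38 (a 10-metre length = 10 metres).
P(N ≥ 2) = 1 − P(N ≤ 1) ≈ 0.8509.

0.8509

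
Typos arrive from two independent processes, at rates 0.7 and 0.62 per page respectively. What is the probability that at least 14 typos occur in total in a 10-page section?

0.4489

Independent Poisson processes superpose: combined rate λ = 0.7 + 0.62 = 1.32 per page.
Over the interval, μ = 1.32 × 10 = 13.2 (a 10-page section = 10 pages).
P(N ≥ 14) = 1 − P(N ≤ 13) ≈ 0.4489.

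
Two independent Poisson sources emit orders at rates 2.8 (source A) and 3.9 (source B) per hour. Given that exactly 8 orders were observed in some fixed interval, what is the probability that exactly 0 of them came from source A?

0.0132

Given the total, each event is independently from source A with probability p = λ_A/(λ_A+λ_B) = 2.8/6.7 ≈ 0.4179.
So K ~ Binomial(8, 2.8/6.7): P(K = 0) = C(8,0) · (2.8/6.7)^0 · (3.9/6.7)^8 ≈ 0.0132.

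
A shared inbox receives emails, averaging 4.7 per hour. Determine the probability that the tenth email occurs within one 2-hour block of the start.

0.4651

Over the interval, μ = 4.7 × 2 = 9.4 (a 2-hour block = 2 hours).
The tenth arrival falls in the interval iff at least 10 events occur there: P(S_10 ≤ t) = P(N ≥ 10) = 1 − P(N ≤ 9) ≈ 0.4651.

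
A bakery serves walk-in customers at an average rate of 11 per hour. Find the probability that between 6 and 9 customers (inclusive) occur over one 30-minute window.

Over the interval, μ = 11 × 0.5 = 5.5 (a 30-minute window = 0.5 hours).
P(6 ≤ N ≤ 9) = Σ_{j=6}^{9} e^(−5.5) · 5.5^j/j! ≈ 0.4173.

0.4173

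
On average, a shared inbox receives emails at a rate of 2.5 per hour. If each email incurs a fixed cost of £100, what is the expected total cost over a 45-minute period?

£187.5

E[N] = 2.5 × 0.75 = 1.875 (a 45-minute period = 0.75 hours); E[cost] = 1.875 × £100 = £187.5.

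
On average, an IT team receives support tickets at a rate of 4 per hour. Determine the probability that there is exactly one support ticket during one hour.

0.0733

With mean μ = 4 per hour,
P(N = 1) = e^(−μ) μ^1/1! = e^(−4) · 4^1/1 ≈ 0.0733.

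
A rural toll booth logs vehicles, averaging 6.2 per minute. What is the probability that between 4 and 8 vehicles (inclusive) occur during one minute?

0.6917

With mean μ = 6.2 per minute,
P(4 ≤ N ≤ 8) = Σ_{j=4}^{8} e^(−6.2) · 6.2^j/j! ≈ 0.6917.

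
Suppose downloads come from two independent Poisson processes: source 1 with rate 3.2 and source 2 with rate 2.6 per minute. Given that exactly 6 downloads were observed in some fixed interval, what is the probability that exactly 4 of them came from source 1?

0.2793

Given the total, each event is independently from source 1 with probability p = λ_1/(λ_1+λ_2) = 3.2/5.8 ≈ 0.5517.
So K ~ Binomial(6, 3.2/5.8): P(K = 4) = C(6,4) · (3.2/5.8)^4 · (2.6/5.8)^2 ≈ 0.2793.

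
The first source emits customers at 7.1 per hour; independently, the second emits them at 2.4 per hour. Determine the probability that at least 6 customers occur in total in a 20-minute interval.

Independent Poisson processes superpose: combined rate λ = 7.1 + 2.4 = 9.5 per hour.
Over the interval, μ = 9.5 × 1/3 ≈ 3.16667 (a 20-minute interval = 1/3 hours).
P(N ≥ 6) = 1 − P(N ≤ 5) ≈ 0.1016.

0.1016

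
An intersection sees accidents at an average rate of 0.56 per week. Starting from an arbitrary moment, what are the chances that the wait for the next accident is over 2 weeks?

0.3263

The wait for the next event is exponential with rate λ = 0.56 per week.
P(T > 2) = e^(−λt) = e^(−0.56 × 2) = e^(−1.12) ≈ 0.3263.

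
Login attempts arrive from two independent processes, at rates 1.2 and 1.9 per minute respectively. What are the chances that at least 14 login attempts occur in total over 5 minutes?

0.6829

Independent Poisson processes superpose: combined rate λ = 1.2 + 1.9 = 3.1 per minute.
Over the interval, μ = 3.1 × 5 = 15.5 (5 minutes).
P(N ≥ 14) = 1 − P(N ≤ 13) ≈ 0.6829.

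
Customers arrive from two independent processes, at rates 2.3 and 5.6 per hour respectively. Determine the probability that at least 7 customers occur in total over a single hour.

0.6743

Independent Poisson processes superpose: combined rate λ = 2.3 + 5.6 = 7.9 per hour.
So μ = 7.9.
P(N ≥ 7) = 1 − P(N ≤ 6) ≈ 0.6743.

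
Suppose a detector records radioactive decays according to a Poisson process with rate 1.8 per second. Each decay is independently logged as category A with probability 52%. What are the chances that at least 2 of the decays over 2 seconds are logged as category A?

Thinning: the decays that are logged as category A themselves form a Poisson process with rate 0.52 × 1.8 = 0.936 per second.
Over the interval, μ = 0.936 × 2 = 1.872 (2 seconds).
P(N ≥ 2) = 1 − P(N ≤ 1) ≈ 0.5582.

0.5582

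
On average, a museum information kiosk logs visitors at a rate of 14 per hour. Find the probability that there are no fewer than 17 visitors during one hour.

0.2441

With mean μ = 14 per hour,
P(N ≥ 17) = 1 − P(N ≤ 16) = 1 − Σ_{j=0}^{16} e^(−μ) μ^j/j! ≈ 0.2441.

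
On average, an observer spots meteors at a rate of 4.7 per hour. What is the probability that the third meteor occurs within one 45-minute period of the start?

0.6838

Over the interval, μ = 4.7 × 0.75 = 3.525 (a 45-minute period = 0.75 hours).
The third arrival falls in the interval iff at least 3 events occur there: P(S_3 ≤ t) = P(N ≥ 3) = 1 − P(N ≤ 2) ≈ 0.6838.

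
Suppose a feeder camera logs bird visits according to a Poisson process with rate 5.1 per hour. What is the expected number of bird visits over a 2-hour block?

10.2

E[N] = λt = 5.1 × 2 = 10.2 (a 2-hour block = 2 hours).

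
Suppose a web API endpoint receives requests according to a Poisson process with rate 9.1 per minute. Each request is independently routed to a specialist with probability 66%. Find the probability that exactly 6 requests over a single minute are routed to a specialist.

0.1606

Thinning: the requests that are routed to a specialist themselves form a Poisson process with rate 0.66 × 9.1 = 6.006 per minute.
So μ = 6.006.
P(N = 6) = e^(−6.006) · 6.006^6/6! ≈ 0.1606.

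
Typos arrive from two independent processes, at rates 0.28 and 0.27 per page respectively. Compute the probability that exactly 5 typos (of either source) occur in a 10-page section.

Independent Poisson processes superpose: combined rate λ = 0.28 + 0.27 = 0.55 per page.
Over the interval, μ = 0.55 × 10 = 5.5 (a 10-page section = 10 pages).
P(N = 5) = e^(−5.5) · 5.5^5/5! ≈ 0.1714.

0.1714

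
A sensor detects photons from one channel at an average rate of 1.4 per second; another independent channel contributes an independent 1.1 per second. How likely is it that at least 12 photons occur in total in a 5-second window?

Independent Poisson processes superpose: combined rate λ = 1.4 + 1.1 = 2.5 per second.
Over the interval, μ = 2.5 × 5 = 12.5 (a 5-second window = 5 seconds).
P(N ≥ 12) = 1 − P(N ≤ 11) ≈ 0.5942.

0.5942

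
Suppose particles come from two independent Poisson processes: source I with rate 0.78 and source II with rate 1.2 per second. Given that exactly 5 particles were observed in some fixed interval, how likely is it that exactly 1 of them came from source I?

Given the total, each event is independently from source I with probability p = λ_I/(λ_I+λ_II) = 0.78/1.98 ≈ 0.3939.
So K ~ Binomial(5, 0.78/1.98): P(K = 1) = C(5,1) · (0.78/1.98)^1 · (1.2/1.98)^4 ≈ 0.2657.

0.2657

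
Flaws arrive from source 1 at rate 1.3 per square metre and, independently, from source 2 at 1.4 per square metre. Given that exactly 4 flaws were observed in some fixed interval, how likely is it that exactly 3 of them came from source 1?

0.2315

Given the total, each event is independently from source 1 with probability p = λ_1/(λ_1+λ_2) = 1.3/2.7 ≈ 0.4815.
So K ~ Binomial(4, 1.3/2.7): P(K = 3) = C(4,3) · (1.3/2.7)^3 · (1.4/2.7)^1 ≈ 0.2315.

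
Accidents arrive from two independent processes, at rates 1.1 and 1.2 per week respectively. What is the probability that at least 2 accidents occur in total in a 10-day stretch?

0.8397

Independent Poisson processes superpose: combined rate λ = 1.1 + 1.2 = 2.3 per week.
Over the interval, μ = 2.3 × 10/7 ≈ 3.28571 (a 10-day stretch = 10/7 weeks).
P(N ≥ 2) = 1 − P(N ≤ 1) ≈ 0.8397.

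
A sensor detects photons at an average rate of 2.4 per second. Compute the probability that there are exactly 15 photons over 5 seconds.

0.0724

Over the interval, μ = 2.4 × 5 = 12 (5 seconds).
P(N = 15) = e^(−μ) μ^15/15! = e^(−12) · 12^15/1307674368000 ≈ 0.0724.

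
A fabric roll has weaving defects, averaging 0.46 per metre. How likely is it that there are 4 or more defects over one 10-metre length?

Over the interval, μ = 0.46 × 10 = 4.6 (a 10-metre length = 10 metres).
P(N ≥ 4) = 1 − P(N ≤ 3) = 1 − Σ_{j=0}^{3} e^(−μ) μ^j/j! ≈ 0.6743.

0.6743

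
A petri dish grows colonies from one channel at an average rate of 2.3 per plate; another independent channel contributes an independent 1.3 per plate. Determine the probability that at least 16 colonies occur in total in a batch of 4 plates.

0.3707

Independent Poisson processes superpose: combined rate λ = 2.3 + 1.3 = 3.6 per plate.
Over the interval, μ = 3.6 × 4 = 14.4 (a batch of 4 plates = 4 plates).
P(N ≥ 16) = 1 − P(N ≤ 15) ≈ 0.3707.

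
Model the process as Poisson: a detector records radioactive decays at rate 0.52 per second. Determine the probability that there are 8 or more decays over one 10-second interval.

Over the interval, μ = 0.52 × 10 = 5.2 (a 10-second interval = 10 seconds).
P(N ≥ 8) = 1 − P(N ≤ 7) = 1 − Σ_{j=0}^{7} e^(−μ) μ^j/j! ≈ 0.1551.

0.1551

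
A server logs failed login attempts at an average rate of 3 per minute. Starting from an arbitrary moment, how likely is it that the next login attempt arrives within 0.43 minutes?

Inter-arrival times are exponential with rate λ = 3 per minute.
P(T ≤ 0.43) = 1 − e^(−λt) = 1 − e^(−3 × 0.43) = 1 − e^(−1.29) ≈ 0.7247.

0.7247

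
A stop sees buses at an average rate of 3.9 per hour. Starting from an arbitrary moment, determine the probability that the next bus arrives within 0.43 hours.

0.8131

Inter-arrival times are exponential with rate λ = 3.9 per hour.
P(T ≤ 0.43) = 1 − e^(−λt) = 1 − e^(−3.9 × 0.43) = 1 − e^(−1.677) ≈ 0.8131.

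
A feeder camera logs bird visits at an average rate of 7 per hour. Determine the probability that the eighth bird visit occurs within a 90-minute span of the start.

Over the interval, μ = 7 × 1.5 = 10.5 (a 90-minute span = 1.5 hours).
The eighth arrival falls in the interval iff at least 8 events occur there: P(S_8 ≤ t) = P(N ≥ 8) = 1 − P(N ≤ 7) ≈ 0.8215.

0.8215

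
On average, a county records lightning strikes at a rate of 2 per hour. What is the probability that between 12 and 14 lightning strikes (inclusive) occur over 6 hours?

Over the interval, μ = 2 × 6 = 12 (6 hours).
P(12 ≤ N ≤ 14) = Σ_{j=12}^{14} e^(−12) · 12^j/j! ≈ 0.3104.

0.3104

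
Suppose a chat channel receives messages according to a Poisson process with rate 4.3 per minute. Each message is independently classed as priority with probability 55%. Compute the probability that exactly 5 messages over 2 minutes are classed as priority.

0.1741

Thinning: the messages that are classed as priority themselves form a Poisson process with rate 0.55 × 4.3 = 2.365 per minute.
Over the interval, μ = 2.365 × 2 = 4.73 (2 minutes).
P(N = 5) = e^(−4.73) · 4.73^5/5! ≈ 0.1741.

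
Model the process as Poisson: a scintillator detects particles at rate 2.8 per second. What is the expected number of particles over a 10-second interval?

28

E[N] = λt = 2.8 × 10 = 28 (a 10-second interval = 10 seconds).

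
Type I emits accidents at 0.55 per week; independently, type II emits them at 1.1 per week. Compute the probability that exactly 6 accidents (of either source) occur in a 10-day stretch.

Independent Poisson processes superpose: combined rate λ = 0.55 + 1.1 = 1.65 per week.
Over the interval, μ = 1.65 × 10/7 ≈ 2.35714 (a 10-day stretch = 10/7 weeks).
P(N = 6) = e^(−2.35714) · 2.35714^6/6! ≈ 0.0226.

0.0226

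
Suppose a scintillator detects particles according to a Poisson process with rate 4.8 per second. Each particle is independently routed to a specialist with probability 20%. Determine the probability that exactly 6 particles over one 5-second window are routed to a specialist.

Thinning: the particles that are routed to a specialist themselves form a Poisson process with rate 0.2 × 4.8 = 0.96 per second.
Over the interval, μ = 0.96 × 5 = 4.8 (a 5-second window = 5 seconds).
P(N = 6) = e^(−4.8) · 4.8^6/6! ≈ 0.1398.

0.1398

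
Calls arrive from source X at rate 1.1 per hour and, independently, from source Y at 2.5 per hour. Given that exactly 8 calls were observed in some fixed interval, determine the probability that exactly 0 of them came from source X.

Given the total, each event is independently from source X with probability p = λ_X/(λ_X+λ_Y) = 1.1/3.6 ≈ 0.3056.
So K ~ Binomial(8, 1.1/3.6): P(K = 0) = C(8,0) · (1.1/3.6)^0 · (2.5/3.6)^8 ≈ 0.0541.

0.0541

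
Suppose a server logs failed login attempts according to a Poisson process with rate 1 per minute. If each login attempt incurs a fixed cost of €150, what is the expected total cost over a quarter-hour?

E[N] = 1 × 15 = 15 (a quarter-hour = 15 minutes); E[cost] = 15 × €150 = €2250.

€2250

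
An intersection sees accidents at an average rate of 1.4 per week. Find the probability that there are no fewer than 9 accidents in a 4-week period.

Over the interval, μ = 1.4 × 4 = 5.6 (a 4-week period = 4 weeks).
P(N ≥ 9) = 1 − P(N ≤ 8) = 1 − Σ_{j=0}^{8} e^(−μ) μ^j/j! ≈ 0.1143.

0.1143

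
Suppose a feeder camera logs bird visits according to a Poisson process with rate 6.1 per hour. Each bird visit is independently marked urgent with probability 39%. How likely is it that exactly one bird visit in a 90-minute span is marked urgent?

Thinning: the bird visits that are marked urgent themselves form a Poisson process with rate 0.39 × 6.1 = 2.379 per hour.
Over the interval, μ = 2.379 × 1.5 = 3.5685 (a 90-minute span = 1.5 hours).
P(N = 1) = e^(−3.5685) · 3.5685^1/1! ≈ 0.1006.

0.1006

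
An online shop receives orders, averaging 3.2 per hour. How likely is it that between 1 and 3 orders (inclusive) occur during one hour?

0.5618

With mean μ = 3.2 per hour,
P(1 ≤ N ≤ 3) = Σ_{j=1}^{3} e^(−3.2) · 3.2^j/j! ≈ 0.5618.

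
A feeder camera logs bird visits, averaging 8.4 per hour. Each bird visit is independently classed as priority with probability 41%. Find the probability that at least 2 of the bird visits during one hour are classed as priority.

Thinning: the bird visits that are classed as priority themselves form a Poisson process with rate 0.41 × 8.4 = 3.444 per hour.
So μ = 3.444.
P(N ≥ 2) = 1 − P(N ≤ 1) ≈ 0.8581.

0.8581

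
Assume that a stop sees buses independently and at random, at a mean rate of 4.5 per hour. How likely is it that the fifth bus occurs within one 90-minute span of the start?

Over the interval, μ = 4.5 × 1.5 = 6.75 (a 90-minute span = 1.5 hours).
The fifth arrival falls in the interval iff at least 5 events occur there: P(S_5 ≤ t) = P(N ≥ 5) = 1 − P(N ≤ 4) ≈ 0.8030.

0.8030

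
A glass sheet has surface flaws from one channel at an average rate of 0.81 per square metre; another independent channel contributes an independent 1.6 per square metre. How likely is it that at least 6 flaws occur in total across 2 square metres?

0.3525

Independent Poisson processes superpose: combined rate λ = 0.81 + 1.6 = 2.41 per square metre.
Over the interval, μ = 2.41 × 2 = 4.82 (2 square metres).
P(N ≥ 6) = 1 − P(N ≤ 5) ≈ 0.3525.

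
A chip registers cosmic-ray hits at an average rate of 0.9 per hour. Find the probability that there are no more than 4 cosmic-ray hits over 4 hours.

0.7064

Over the interval, μ = 0.9 × 4 = 3.6 (4 hours).
P(N ≤ 4) = Σ_{j=0}^{4} e^(−μ) μ^j/j! ≈ 0.7064.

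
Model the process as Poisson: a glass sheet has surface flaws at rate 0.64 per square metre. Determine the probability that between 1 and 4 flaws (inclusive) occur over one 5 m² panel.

Over the interval, μ = 0.64 × 5 = 3.2 (a 5 m² panel = 5 square metres).
P(1 ≤ N ≤ 4) = Σ_{j=1}^{4} e^(−3.2) · 3.2^j/j! ≈ 0.7399.

0.7399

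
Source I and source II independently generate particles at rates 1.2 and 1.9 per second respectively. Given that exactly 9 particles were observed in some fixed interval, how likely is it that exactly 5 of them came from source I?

Given the total, each event is independently from source I with probability p = λ_I/(λ_I+λ_II) = 1.2/3.1 ≈ 0.3871.
So K ~ Binomial(9, 1.2/3.1): P(K = 5) = C(9,5) · (1.2/3.1)^5 · (1.9/3.1)^4 ≈ 0.1545.

0.1545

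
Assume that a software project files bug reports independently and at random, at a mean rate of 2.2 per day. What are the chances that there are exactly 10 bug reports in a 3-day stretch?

Over the interval, μ = 2.2 × 3 = 6.6 (a 3-day stretch = 3 days).
P(N = 10) = e^(−μ) μ^10/10! = e^(−6.6) · 6.6^10/3628800 ≈ 0.0588.

0.0588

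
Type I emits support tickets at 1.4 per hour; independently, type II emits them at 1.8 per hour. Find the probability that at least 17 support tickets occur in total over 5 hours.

0.4340

Independent Poisson processes superpose: combined rate λ = 1.4 + 1.8 = 3.2 per hour.
Over the interval, μ = 3.2 × 5 = 16 (5 hours).
P(N ≥ 17) = 1 − P(N ≤ 16) ≈ 0.4340.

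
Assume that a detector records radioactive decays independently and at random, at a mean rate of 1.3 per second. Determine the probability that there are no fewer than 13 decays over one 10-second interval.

Over the interval, μ = 1.3 × 10 = 13 (a 10-second interval = 10 seconds).
P(N ≥ 13) = 1 − P(N ≤ 12) = 1 − Σ_{j=0}^{12} e^(−μ) μ^j/j! ≈ 0.5369.

0.5369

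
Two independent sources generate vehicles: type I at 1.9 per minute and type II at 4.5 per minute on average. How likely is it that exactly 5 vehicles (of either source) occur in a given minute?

0.1487

Independent Poisson processes superpose: combined rate λ = 1.9 + 4.5 = 6.4 per minute.
So μ = 6.4.
P(N = 5) = e^(−6.4) · 6.4^5/5! ≈ 0.1487.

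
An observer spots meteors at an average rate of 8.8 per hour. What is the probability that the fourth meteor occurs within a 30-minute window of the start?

Over the interval, μ = 8.8 × 0.5 = 4.4 (a 30-minute window = 0.5 hours).
The fourth arrival falls in the interval iff at least 4 events occur there: P(S_4 ≤ t) = P(N ≥ 4) = 1 − P(N ≤ 3) ≈ 0.6406.

0.6406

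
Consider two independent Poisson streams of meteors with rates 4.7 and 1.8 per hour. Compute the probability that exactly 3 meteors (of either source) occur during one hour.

0.0688

Independent Poisson processes superpose: combined rate λ = 4.7 + 1.8 = 6.5 per hour.
So μ = 6.5.
P(N = 3) = e^(−6.5) · 6.5^3/3! ≈ 0.0688.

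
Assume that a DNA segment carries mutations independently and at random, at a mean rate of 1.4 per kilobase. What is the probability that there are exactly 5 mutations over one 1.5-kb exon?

Over the interval, μ = 1.4 × 1.5 = 2.1 (a 1.5-kb exon = 1.5 kilobases).
P(N = 5) = e^(−μ) μ^5/5! = e^(−2.1) · 2.1^5/120 ≈ 0.0417.

0.0417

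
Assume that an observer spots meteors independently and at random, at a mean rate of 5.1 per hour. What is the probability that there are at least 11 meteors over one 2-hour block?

Over the interval, μ = 5.1 × 2 = 10.2 (a 2-hour block = 2 hours).
P(N ≥ 11) = 1 − P(N ≤ 10) = 1 − Σ_{j=0}^{10} e^(−μ) μ^j/j! ≈ 0.4420.

0.4420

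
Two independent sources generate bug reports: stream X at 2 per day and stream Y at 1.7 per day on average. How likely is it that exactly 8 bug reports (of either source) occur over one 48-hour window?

0.1363

Independent Poisson processes superpose: combined rate λ = 2 + 1.7 = 3.7 per day.
Over the interval, μ = 3.7 × 2 = 7.4 (a 48-hour window = 2 days).
P(N = 8) = e^(−7.4) · 7.4^8/8! ≈ 0.1363.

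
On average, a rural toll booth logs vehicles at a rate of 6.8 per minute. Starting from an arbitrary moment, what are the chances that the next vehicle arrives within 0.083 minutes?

Inter-arrival times are exponential with rate λ = 6.8 per minute.
P(T ≤ 0.083) = 1 − e^(−λt) = 1 − e^(−6.8 × 0.083) = 1 − e^(−0.5644) ≈ 0.4313.

0.4313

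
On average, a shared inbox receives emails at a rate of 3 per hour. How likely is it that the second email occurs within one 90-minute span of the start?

Over the interval, μ = 3 × 1.5 = 4.5 (a 90-minute span = 1.5 hours).
The second arrival falls in the interval iff at least 2 events occur there: P(S_2 ≤ t) = P(N ≥ 2) = 1 − P(N ≤ 1) ≈ 0.9389.

0.9389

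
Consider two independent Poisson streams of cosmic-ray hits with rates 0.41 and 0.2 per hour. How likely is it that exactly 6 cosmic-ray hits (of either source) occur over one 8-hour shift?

0.1425

Independent Poisson processes superpose: combined rate λ = 0.41 + 0.2 = 0.61 per hour.
Over the interval, μ = 0.61 × 8 = 4.88 (an 8-hour shift = 8 hours).
P(N = 6) = e^(−4.88) · 4.88^6/6! ≈ 0.1425.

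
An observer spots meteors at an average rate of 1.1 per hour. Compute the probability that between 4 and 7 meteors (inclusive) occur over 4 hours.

Over the interval, μ = 1.1 × 4 = 4.4 (4 hours).
P(4 ≤ N ≤ 7) = Σ_{j=4}^{7} e^(−4.4) · 4.4^j/j! ≈ 0.5620.

0.5620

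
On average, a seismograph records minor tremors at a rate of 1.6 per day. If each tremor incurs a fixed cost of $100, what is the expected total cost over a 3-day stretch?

$480

E[N] = 1.6 × 3 = 4.8 (a 3-day stretch = 3 days); E[cost] = 4.8 × $100 = $480.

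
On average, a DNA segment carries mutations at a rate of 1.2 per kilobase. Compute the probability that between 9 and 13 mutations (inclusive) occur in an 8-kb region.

0.5122

Over the interval, μ = 1.2 × 8 = 9.6 (an 8-kb region = 8 kilobases).
P(9 ≤ N ≤ 13) = Σ_{j=9}^{13} e^(−9.6) · 9.6^j/j! ≈ 0.5122.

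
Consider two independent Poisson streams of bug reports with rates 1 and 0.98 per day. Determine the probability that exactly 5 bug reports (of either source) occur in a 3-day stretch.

Independent Poisson processes superpose: combined rate λ = 1 + 0.98 = 1.98 per day.
Over the interval, μ = 1.98 × 3 = 5.94 (a 3-day stretch = 3 days).
P(N = 5) = e^(−5.94) · 5.94^5/5! ≈ 0.1622.

0.1622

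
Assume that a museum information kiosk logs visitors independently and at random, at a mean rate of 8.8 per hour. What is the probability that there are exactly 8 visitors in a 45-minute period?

0.1215

Over the interval, μ = 8.8 × 0.75 = 6.6 (a 45-minute period = 0.75 hours).
P(N = 8) = e^(−μ) μ^8/8! = e^(−6.6) · 6.6^8/40320 ≈ 0.1215.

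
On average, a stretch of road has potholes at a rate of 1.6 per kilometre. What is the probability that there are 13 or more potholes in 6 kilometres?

0.1721

Over the interval, μ = 1.6 × 6 = 9.6 (6 kilometres).
P(N ≥ 13) = 1 − P(N ≤ 12) = 1 − Σ_{j=0}^{12} e^(−μ) μ^j/j! ≈ 0.1721.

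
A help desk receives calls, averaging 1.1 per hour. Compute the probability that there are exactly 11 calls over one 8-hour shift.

0.0925

Over the interval, μ = 1.1 × 8 = 8.8 (an 8-hour shift = 8 hours).
P(N = 11) = e^(−μ) μ^11/11! = e^(−8.8) · 8.8^11/39916800 ≈ 0.0925.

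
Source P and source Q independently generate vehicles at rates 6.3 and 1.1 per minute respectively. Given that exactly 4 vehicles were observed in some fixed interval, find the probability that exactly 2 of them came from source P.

0.0961

Given the total, each event is independently from source P with probability p = λ_P/(λ_P+λ_Q) = 6.3/7.4 ≈ 0.8514.
So K ~ Binomial(4, 6.3/7.4): P(K = 2) = C(4,2) · (6.3/7.4)^2 · (1.1/7.4)^2 ≈ 0.0961.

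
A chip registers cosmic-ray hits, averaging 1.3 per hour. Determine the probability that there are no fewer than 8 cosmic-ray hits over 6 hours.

0.5188

Over the interval, μ = 1.3 × 6 = 7.8 (6 hours).
P(N ≥ 8) = 1 − P(N ≤ 7) = 1 − Σ_{j=0}^{7} e^(−μ) μ^j/j! ≈ 0.5188.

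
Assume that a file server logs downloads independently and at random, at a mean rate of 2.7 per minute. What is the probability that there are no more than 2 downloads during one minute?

With mean μ = 2.7 per minute,
P(N ≤ 2) = Σ_{j=0}^{2} e^(−μ) μ^j/j! ≈ 0.4936.

0.4936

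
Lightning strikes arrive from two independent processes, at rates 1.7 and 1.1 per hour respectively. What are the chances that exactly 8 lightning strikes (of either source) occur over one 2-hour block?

Independent Poisson processes superpose: combined rate λ = 1.7 + 1.1 = 2.8 per hour.
Over the interval, μ = 2.8 × 2 = 5.6 (a 2-hour block = 2 hours).
P(N = 8) = e^(−5.6) · 5.6^8/8! ≈ 0.0887.

0.0887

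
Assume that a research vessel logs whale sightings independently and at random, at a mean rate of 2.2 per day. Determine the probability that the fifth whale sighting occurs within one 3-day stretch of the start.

0.7873

Over the interval, μ = 2.2 × 3 = 6.6 (a 3-day stretch = 3 days).
The fifth arrival falls in the interval iff at least 5 events occur there: P(S_5 ≤ t) = P(N ≥ 5) = 1 − P(N ≤ 4) ≈ 0.7873.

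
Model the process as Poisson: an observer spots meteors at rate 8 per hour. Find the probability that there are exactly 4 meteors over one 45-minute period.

0.1339

Over the interval, μ = 8 × 0.75 = 6 (a 45-minute period = 0.75 hours).
P(N = 4) = e^(−μ) μ^4/4! = e^(−6) · 6^4/24 ≈ 0.1339.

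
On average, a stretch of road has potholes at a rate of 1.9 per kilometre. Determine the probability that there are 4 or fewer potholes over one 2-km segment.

Over the interval, μ = 1.9 × 2 = 3.8 (a 2-km segment = 2 kilometres).
P(N ≤ 4) = Σ_{j=0}^{4} e^(−μ) μ^j/j! ≈ 0.6678.

0.6678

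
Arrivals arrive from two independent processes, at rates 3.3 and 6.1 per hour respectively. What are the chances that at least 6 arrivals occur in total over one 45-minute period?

Independent Poisson processes superpose: combined rate λ = 3.3 + 6.1 = 9.4 per hour.
Over the interval, μ = 9.4 × 0.75 = 7.05 (a 45-minute period = 0.75 hours).
P(N ≥ 6) = 1 − P(N ≤ 5) ≈ 0.7056.

0.7056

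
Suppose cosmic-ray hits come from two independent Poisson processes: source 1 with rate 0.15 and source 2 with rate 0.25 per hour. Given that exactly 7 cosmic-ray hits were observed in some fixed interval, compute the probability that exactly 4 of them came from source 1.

Given the total, each event is independently from source 1 with probability p = λ_1/(λ_1+λ_2) = 0.15/0.4 = 0.3750.
So K ~ Binomial(7, 0.15/0.4): P(K = 4) = C(7,4) · (0.15/0.4)^4 · (0.25/0.4)^3 ≈ 0.1690.

0.1690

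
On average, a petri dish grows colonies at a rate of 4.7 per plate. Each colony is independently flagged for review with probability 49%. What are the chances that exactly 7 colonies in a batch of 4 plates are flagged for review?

0.1115

Thinning: the colonies that are flagged for review themselves form a Poisson process with rate 0.49 × 4.7 = 2.303 per plate.
Over the interval, μ = 2.303 × 4 = 9.212 (a batch of 4 plates = 4 plates).
P(N = 7) = e^(−9.212) · 9.212^7/7! ≈ 0.1115.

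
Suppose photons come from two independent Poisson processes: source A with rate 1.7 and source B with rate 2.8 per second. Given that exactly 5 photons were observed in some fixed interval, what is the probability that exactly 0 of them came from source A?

Given the total, each event is independently from source A with probability p = λ_A/(λ_A+λ_B) = 1.7/4.5 ≈ 0.3778.
So K ~ Binomial(5, 1.7/4.5): P(K = 0) = C(5,0) · (1.7/4.5)^0 · (2.8/4.5)^5 ≈ 0.0933.

0.0933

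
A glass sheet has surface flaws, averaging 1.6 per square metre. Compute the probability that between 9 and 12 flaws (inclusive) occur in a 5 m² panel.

Over the interval, μ = 1.6 × 5 = 8 (a 5 m² panel = 5 square metres).
P(9 ≤ N ≤ 12) = Σ_{j=9}^{12} e^(−8) · 8^j/j! ≈ 0.3437.

0.3437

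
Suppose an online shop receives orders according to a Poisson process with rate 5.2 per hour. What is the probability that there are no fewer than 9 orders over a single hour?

0.0819

With mean μ = 5.2 per hour,
P(N ≥ 9) = 1 − P(N ≤ 8) = 1 − Σ_{j=0}^{8} e^(−μ) μ^j/j! ≈ 0.0819.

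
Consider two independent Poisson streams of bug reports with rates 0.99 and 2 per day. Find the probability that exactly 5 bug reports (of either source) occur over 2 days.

Independent Poisson processes superpose: combined rate λ = 0.99 + 2 = 2.99 per day.
Over the interval, μ = 2.99 × 2 = 5.98 (2 days).
P(N = 5) = e^(−5.98) · 5.98^5/5! ≈ 0.1612.

0.1612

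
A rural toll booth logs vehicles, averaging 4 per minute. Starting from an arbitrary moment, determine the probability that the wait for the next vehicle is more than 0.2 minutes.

The wait for the next event is exponential with rate λ = 4 per minute.
P(T > 0.2) = e^(−λt) = e^(−4 × 0.2) = e^(−0.8) ≈ 0.4493.

0.4493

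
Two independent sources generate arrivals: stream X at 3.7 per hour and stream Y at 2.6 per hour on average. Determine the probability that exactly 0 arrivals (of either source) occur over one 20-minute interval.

Independent Poisson processes superpose: combined rate λ = 3.7 + 2.6 = 6.3 per hour.
Over the interval, μ = 6.3 × 1/3 = 2.1 (a 20-minute interval = 1/3 hours).
P(N = 0) = e^(−2.1) · 2.1^0/0! ≈ 0.1225.

0.1225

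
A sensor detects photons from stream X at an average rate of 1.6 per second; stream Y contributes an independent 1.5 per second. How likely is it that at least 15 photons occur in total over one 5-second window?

0.5846

Independent Poisson processes superpose: combined rate λ = 1.6 + 1.5 = 3.1 per second.
Over the interval, μ = 3.1 × 5 = 15.5 (a 5-second window = 5 seconds).
P(N ≥ 15) = 1 − P(N ≤ 14) ≈ 0.5846.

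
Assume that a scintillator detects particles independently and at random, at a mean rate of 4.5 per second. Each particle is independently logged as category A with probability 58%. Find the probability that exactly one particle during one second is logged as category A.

0.1919

Thinning: the particles that are logged as category A themselves form a Poisson process with rate 0.58 × 4.5 = 2.61 per second.
So μ = 2.61.
P(N = 1) = e^(−2.61) · 2.61^1/1! ≈ 0.1919.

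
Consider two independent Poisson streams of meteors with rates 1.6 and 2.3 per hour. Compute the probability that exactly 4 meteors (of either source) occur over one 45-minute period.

Independent Poisson processes superpose: combined rate λ = 1.6 + 2.3 = 3.9 per hour.
Over the interval, μ = 3.9 × 0.75 = 2.925 (a 45-minute period = 0.75 hours).
P(N = 4) = e^(−2.925) · 2.925^4/4! ≈ 0.1637.

0.1637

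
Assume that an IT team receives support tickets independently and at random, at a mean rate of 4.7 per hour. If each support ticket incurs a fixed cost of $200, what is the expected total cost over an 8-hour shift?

E[N] = 4.7 × 8 = 37.6 (an 8-hour shift = 8 hours); E[cost] = 37.6 × $200 = $7520.

$7520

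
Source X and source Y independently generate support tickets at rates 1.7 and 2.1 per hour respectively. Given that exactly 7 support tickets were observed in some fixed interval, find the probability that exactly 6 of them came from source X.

0.0310

Given the total, each event is independently from source X with probability p = λ_X/(λ_X+λ_Y) = 1.7/3.8 ≈ 0.4474.
So K ~ Binomial(7, 1.7/3.8): P(K = 6) = C(7,6) · (1.7/3.8)^6 · (2.1/3.8)^1 ≈ 0.0310.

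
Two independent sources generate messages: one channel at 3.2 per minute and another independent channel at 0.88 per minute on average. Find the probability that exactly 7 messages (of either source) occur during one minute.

0.0631

Independent Poisson processes superpose: combined rate λ = 3.2 + 0.88 = 4.08 per minute.
So μ = 4.08.
P(N = 7) = e^(−4.08) · 4.08^7/7! ≈ 0.0631.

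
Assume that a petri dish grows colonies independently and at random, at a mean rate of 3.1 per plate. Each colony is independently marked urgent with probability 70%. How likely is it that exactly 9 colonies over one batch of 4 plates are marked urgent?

0.1310

Thinning: the colonies that are marked urgent themselves form a Poisson process with rate 0.7 × 3.1 = 2.17 per plate.
Over the interval, μ = 2.17 × 4 = 8.68 (a batch of 4 plates = 4 plates).
P(N = 9) = e^(−8.68) · 8.68^9/9! ≈ 0.1310.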